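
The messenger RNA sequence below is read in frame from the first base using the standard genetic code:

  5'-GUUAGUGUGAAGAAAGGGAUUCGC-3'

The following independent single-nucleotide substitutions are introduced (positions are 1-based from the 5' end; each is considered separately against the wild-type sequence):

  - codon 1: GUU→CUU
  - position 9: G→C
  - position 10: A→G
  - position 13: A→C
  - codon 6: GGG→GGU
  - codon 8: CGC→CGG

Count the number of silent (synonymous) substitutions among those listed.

3

Codon 1: GUU (Val) → CUU (Leu) — missense.
Codon 3: GUG (Val) → GUC (Val) — synonymous.
Codon 4: AAG (Lys) → GAG (Glu) — missense.
Codon 5: AAA (Lys) → CAA (Gln) — missense.
Codon 6: GGG (Gly) → GGU (Gly) — synonymous.
Codon 8: CGC (Arg) → CGG (Arg) — synonymous.
Synonymous: 3 of 6.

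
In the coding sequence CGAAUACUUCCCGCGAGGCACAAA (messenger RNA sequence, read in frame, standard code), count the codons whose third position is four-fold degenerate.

4

Codon 1 CGA (Arg): third position 4-fold.
Codon 2 AUA (Ile): third position 3-fold.
Codon 3 CUU (Leu): third position 4-fold.
Codon 4 CCC (Pro): third position 4-fold.
Codon 5 GCG (Ala): third position 4-fold.
Codon 6 AGG (Arg): third position 2-fold.
Codon 7 CAC (His): third position 2-fold.
Codon 8 AAA (Lys): third position 2-fold.
Four-fold degenerate third positions: 4.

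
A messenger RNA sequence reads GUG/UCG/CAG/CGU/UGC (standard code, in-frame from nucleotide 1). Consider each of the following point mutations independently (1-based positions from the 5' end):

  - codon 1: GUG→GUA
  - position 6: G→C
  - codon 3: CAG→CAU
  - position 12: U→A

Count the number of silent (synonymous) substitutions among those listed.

Codon 1: GUG (Val) → GUA (Val) — synonymous.
Codon 2: UCG (Ser) → UCC (Ser) — synonymous.
Codon 3: CAG (Gln) → CAU (His) — missense.
Codon 4: CGU (Arg) → CGA (Arg) — synonymous.
Synonymous: 3 of 4.

3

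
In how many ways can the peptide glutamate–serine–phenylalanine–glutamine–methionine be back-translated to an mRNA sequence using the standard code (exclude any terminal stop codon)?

48

Glu: 2 codons.
Ser: 6 codons.
Phe: 2 codons.
Gln: 2 codons.
Met: 1 codon.
2 × 6 × 2 × 2 × 1 = 48.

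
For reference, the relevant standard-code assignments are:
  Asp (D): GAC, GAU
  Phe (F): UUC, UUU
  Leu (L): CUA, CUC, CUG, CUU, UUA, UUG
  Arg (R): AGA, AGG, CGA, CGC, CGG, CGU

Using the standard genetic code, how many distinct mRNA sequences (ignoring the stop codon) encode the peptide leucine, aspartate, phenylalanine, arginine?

144

Leu: 6 codons.
Asp: 2 codons.
Phe: 2 codons.
Arg: 6 codons.
6 × 2 × 2 × 6 = 144.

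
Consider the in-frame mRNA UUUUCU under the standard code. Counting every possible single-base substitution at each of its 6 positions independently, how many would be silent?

4

Codon 1 (UUU, Phe): 1 synonymous substitution.
Codon 2 (UCU, Ser): 3 synonymous substitutions.
Total: 1 + 3 = 4.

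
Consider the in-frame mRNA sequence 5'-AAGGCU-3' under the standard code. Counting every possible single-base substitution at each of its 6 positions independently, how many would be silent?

4

Codon 1 (AAG, Lys): 1 synonymous substitution.
Codon 2 (GCU, Ala): 3 synonymous substitutions.
Total: 1 + 3 = 4.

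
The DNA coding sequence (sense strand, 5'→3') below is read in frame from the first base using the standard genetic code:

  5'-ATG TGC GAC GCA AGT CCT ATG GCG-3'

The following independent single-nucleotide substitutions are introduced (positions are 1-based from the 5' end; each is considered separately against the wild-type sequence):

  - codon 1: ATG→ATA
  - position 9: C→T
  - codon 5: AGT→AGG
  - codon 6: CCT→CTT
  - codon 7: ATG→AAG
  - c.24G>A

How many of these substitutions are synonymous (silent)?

2

Codon 1: ATG (Met) → ATA (Ile) — missense.
Codon 3: GAC (Asp) → GAT (Asp) — synonymous.
Codon 5: AGT (Ser) → AGG (Arg) — missense.
Codon 6: CCT (Pro) → CTT (Leu) — missense.
Codon 7: ATG (Met) → AAG (Lys) — missense.
Codon 8: GCG (Ala) → GCA (Ala) — synonymous.
Synonymous: 2 of 6.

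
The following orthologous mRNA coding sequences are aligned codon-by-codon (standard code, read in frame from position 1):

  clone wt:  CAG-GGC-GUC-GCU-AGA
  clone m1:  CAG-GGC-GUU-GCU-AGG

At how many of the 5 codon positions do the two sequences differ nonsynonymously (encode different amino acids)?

0

Codon 1: CAG Gln / CAG Gln — identical.
Codon 2: GGC Gly / GGC Gly — identical.
Codon 3: GUC Val / GUU Val — synonymous.
Codon 4: GCU Ala / GCU Ala — identical.
Codon 5: AGA Arg / AGG Arg — synonymous.
Nonsynonymous differences: 0.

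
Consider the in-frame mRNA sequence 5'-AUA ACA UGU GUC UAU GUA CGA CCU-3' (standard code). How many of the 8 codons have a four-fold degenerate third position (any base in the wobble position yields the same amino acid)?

Codon 1 AUA (Ile): third position 3-fold.
Codon 2 ACA (Thr): third position 4-fold.
Codon 3 UGU (Cys): third position 2-fold.
Codon 4 GUC (Val): third position 4-fold.
Codon 5 UAU (Tyr): third position 2-fold.
Codon 6 GUA (Val): third position 4-fold.
Codon 7 CGA (Arg): third position 4-fold.
Codon 8 CCU (Pro): third position 4-fold.
Four-fold degenerate third positions: 5.

5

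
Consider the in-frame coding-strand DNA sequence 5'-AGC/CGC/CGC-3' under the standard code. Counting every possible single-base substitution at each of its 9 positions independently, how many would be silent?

7

Codon 1 (AGC, Ser): 1 synonymous substitution.
Codon 2 (CGC, Arg): 3 synonymous substitutions.
Codon 3 (CGC, Arg): 3 synonymous substitutions.
Total: 1 + 3 + 3 = 7.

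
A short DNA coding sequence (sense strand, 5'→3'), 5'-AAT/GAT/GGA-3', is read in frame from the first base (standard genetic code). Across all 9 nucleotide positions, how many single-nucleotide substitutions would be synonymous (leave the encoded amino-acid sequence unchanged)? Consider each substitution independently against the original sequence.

Codon 1 (AAT, Asn): 1 synonymous substitution.
Codon 2 (GAT, Asp): 1 synonymous substitution.
Codon 3 (GGA, Gly): 3 synonymous substitutions.
Total: 1 + 1 + 3 = 5.

5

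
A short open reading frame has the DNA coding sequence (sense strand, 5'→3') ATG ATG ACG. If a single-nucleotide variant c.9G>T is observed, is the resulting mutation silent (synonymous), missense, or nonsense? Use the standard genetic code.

silent

Position 9 falls in codon 3: ACG → Thr.
After the substitution the codon is ACT → Thr.
Both encode Thr, so the change is synonymous.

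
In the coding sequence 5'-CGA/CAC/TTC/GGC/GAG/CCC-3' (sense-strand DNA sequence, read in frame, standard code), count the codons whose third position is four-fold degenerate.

3

Codon 1 CGA (Arg): third position 4-fold.
Codon 2 CAC (His): third position 2-fold.
Codon 3 TTC (Phe): third position 2-fold.
Codon 4 GGC (Gly): third position 4-fold.
Codon 5 GAG (Glu): third position 2-fold.
Codon 6 CCC (Pro): third position 4-fold.
Four-fold degenerate third positions: 3.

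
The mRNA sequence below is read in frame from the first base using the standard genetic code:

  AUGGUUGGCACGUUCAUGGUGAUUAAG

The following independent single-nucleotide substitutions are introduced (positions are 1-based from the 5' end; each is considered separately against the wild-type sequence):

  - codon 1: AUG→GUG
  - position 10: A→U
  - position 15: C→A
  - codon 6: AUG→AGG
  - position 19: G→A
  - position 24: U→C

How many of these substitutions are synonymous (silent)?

Codon 1: AUG (Met) → GUG (Val) — missense.
Codon 4: ACG (Thr) → UCG (Ser) — missense.
Codon 5: UUC (Phe) → UUA (Leu) — missense.
Codon 6: AUG (Met) → AGG (Arg) — missense.
Codon 7: GUG (Val) → AUG (Met) — missense.
Codon 8: AUU (Ile) → AUC (Ile) — synonymous.
Synonymous: 1 of 6.

1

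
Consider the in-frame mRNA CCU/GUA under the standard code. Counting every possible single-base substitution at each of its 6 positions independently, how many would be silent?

Codon 1 (CCU, Pro): 3 synonymous substitutions.
Codon 2 (GUA, Val): 3 synonymous substitutions.
Total: 3 + 3 = 6.

6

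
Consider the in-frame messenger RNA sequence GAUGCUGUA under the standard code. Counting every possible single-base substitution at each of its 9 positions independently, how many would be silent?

Codon 1 (GAU, Asp): 1 synonymous substitution.
Codon 2 (GCU, Ala): 3 synonymous substitutions.
Codon 3 (GUA, Val): 3 synonymous substitutions.
Total: 1 + 3 + 3 = 7.

7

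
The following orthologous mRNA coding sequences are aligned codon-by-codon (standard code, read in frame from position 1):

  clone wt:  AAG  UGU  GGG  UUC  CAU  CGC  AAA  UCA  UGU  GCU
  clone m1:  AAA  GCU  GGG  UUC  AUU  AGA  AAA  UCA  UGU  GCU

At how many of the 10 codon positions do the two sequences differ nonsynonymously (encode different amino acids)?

Codon 1: AAG Lys / AAA Lys — synonymous.
Codon 2: UGU Cys / GCU Ala — nonsynonymous.
Codon 3: GGG Gly / GGG Gly — identical.
Codon 4: UUC Phe / UUC Phe — identical.
Codon 5: CAU His / AUU Ile — nonsynonymous.
Codon 6: CGC Arg / AGA Arg — synonymous.
Codon 7: AAA Lys / AAA Lys — identical.
Codon 8: UCA Ser / UCA Ser — identical.
Codon 9: UGU Cys / UGU Cys — identical.
Codon 10: GCU Ala / GCU Ala — identical.
Nonsynonymous differences: 2.

2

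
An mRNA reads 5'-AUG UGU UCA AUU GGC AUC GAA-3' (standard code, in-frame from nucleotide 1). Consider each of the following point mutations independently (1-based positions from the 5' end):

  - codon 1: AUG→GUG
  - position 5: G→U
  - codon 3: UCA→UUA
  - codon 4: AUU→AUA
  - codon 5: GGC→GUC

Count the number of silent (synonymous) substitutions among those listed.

1

Codon 1: AUG (Met) → GUG (Val) — missense.
Codon 2: UGU (Cys) → UUU (Phe) — missense.
Codon 3: UCA (Ser) → UUA (Leu) — missense.
Codon 4: AUU (Ile) → AUA (Ile) — synonymous.
Codon 5: GGC (Gly) → GUC (Val) — missense.
Synonymous: 1 of 5.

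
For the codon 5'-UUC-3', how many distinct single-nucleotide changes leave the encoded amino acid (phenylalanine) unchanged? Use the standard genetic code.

Position 1: none → 0 synonymous.
Position 2: none → 0 synonymous.
Position 3: UUU → 1 synonymous.
Total: 0 + 0 + 1 = 1.

1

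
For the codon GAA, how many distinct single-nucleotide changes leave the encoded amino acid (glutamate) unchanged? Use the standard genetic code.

1

Position 1: none → 0 synonymous.
Position 2: none → 0 synonymous.
Position 3: GAG → 1 synonymous.
Total: 0 + 0 + 1 = 1.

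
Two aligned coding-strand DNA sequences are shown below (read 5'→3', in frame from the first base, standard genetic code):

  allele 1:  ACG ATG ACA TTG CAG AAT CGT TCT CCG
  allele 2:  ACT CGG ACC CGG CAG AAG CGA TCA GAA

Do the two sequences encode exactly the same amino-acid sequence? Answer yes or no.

no

Codon 1: ACG Thr / ACT Thr — synonymous.
Codon 2: ATG Met / CGG Arg — nonsynonymous.
Codon 3: ACA Thr / ACC Thr — synonymous.
Codon 4: TTG Leu / CGG Arg — nonsynonymous.
Codon 5: CAG Gln / CAG Gln — identical.
Codon 6: AAT Asn / AAG Lys — nonsynonymous.
Codon 7: CGT Arg / CGA Arg — synonymous.
Codon 8: TCT Ser / TCA Ser — synonymous.
Codon 9: CCG Pro / GAA Glu — nonsynonymous.
Nonsynonymous differences: 4 → different protein.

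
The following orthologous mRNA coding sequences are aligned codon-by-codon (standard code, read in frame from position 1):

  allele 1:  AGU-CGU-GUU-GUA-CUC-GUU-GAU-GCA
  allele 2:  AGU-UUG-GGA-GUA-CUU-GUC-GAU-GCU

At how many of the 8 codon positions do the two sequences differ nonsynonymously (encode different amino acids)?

Codon 1: AGU Ser / AGU Ser — identical.
Codon 2: CGU Arg / UUG Leu — nonsynonymous.
Codon 3: GUU Val / GGA Gly — nonsynonymous.
Codon 4: GUA Val / GUA Val — identical.
Codon 5: CUC Leu / CUU Leu — synonymous.
Codon 6: GUU Val / GUC Val — synonymous.
Codon 7: GAU Asp / GAU Asp — identical.
Codon 8: GCA Ala / GCU Ala — synonymous.
Nonsynonymous differences: 2.

2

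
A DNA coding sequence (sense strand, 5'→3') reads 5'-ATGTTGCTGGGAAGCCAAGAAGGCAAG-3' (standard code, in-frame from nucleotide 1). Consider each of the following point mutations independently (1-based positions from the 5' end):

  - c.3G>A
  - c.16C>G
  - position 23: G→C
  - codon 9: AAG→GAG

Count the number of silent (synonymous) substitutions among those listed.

0

Codon 1: ATG (Met) → ATA (Ile) — missense.
Codon 6: CAA (Gln) → GAA (Glu) — missense.
Codon 8: GGC (Gly) → GCC (Ala) — missense.
Codon 9: AAG (Lys) → GAG (Glu) — missense.
Synonymous: 0 of 4.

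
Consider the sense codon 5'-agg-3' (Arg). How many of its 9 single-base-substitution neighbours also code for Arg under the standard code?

Position 1: CGG → 1 synonymous.
Position 2: none → 0 synonymous.
Position 3: AGA → 1 synonymous.
Total: 1 + 0 + 1 = 2.

2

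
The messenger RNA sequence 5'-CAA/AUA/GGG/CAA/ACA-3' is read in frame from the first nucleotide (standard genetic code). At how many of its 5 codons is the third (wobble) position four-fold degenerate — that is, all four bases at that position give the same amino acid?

Codon 1 CAA (Gln): third position 2-fold.
Codon 2 AUA (Ile): third position 3-fold.
Codon 3 GGG (Gly): third position 4-fold.
Codon 4 CAA (Gln): third position 2-fold.
Codon 5 ACA (Thr): third position 4-fold.
Four-fold degenerate third positions: 2.

2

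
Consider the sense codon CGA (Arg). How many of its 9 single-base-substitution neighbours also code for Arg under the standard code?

4

Position 1: AGA → 1 synonymous.
Position 2: none → 0 synonymous.
Position 3: CGU, CGC, CGG → 3 synonymous.
Total: 1 + 0 + 3 = 4.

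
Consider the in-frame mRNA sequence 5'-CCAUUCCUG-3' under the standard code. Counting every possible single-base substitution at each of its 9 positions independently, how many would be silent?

Codon 1 (CCA, Pro): 3 synonymous substitutions.
Codon 2 (UUC, Phe): 1 synonymous substitution.
Codon 3 (CUG, Leu): 4 synonymous substitutions.
Total: 3 + 1 + 4 = 8.

8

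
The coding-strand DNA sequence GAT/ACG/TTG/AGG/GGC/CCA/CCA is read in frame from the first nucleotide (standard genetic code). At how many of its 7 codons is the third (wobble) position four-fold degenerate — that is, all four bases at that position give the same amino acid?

Codon 1 GAT (Asp): third position 2-fold.
Codon 2 ACG (Thr): third position 4-fold.
Codon 3 TTG (Leu): third position 2-fold.
Codon 4 AGG (Arg): third position 2-fold.
Codon 5 GGC (Gly): third position 4-fold.
Codon 6 CCA (Pro): third position 4-fold.
Codon 7 CCA (Pro): third position 4-fold.
Four-fold degenerate third positions: 4.

4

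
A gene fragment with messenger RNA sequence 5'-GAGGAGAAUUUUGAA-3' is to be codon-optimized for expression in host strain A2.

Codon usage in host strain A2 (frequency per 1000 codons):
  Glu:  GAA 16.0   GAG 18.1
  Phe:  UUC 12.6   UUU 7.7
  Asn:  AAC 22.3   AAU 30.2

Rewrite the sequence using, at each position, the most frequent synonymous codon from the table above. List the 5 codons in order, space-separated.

Codon 1 (Glu): best is GAG at 18.1.
Codon 2 (Glu): best is GAG at 18.1.
Codon 3 (Asn): best is AAU at 30.2.
Codon 4 (Phe): best is UUC at 12.6.
Codon 5 (Glu): best is GAG at 18.1.

GAG GAG AAU UUC GAG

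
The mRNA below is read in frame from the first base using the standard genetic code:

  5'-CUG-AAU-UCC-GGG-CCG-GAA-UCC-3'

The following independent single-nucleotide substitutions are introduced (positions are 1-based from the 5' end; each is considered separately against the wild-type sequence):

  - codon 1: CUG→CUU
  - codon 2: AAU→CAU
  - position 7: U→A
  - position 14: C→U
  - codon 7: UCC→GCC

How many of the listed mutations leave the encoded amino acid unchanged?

Codon 1: CUG (Leu) → CUU (Leu) — synonymous.
Codon 2: AAU (Asn) → CAU (His) — missense.
Codon 3: UCC (Ser) → ACC (Thr) — missense.
Codon 5: CCG (Pro) → CUG (Leu) — missense.
Codon 7: UCC (Ser) → GCC (Ala) — missense.
Synonymous: 1 of 5.

1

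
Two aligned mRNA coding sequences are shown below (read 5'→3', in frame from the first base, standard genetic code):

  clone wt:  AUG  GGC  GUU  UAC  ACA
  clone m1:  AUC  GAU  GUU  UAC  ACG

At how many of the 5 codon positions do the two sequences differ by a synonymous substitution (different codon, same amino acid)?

1

Codon 1: AUG Met / AUC Ile — nonsynonymous.
Codon 2: GGC Gly / GAU Asp — nonsynonymous.
Codon 3: GUU Val / GUU Val — identical.
Codon 4: UAC Tyr / UAC Tyr — identical.
Codon 5: ACA Thr / ACG Thr — synonymous.
Synonymous differences: 1.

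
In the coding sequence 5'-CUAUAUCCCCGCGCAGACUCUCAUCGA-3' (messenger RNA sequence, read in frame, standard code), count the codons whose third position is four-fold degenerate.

Codon 1 CUA (Leu): third position 4-fold.
Codon 2 UAU (Tyr): third position 2-fold.
Codon 3 CCC (Pro): third position 4-fold.
Codon 4 CGC (Arg): third position 4-fold.
Codon 5 GCA (Ala): third position 4-fold.
Codon 6 GAC (Asp): third position 2-fold.
Codon 7 UCU (Ser): third position 4-fold.
Codon 8 CAU (His): third position 2-fold.
Codon 9 CGA (Arg): third position 4-fold.
Four-fold degenerate third positions: 6.

6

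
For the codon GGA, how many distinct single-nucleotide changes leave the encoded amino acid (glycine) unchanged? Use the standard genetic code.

3

Position 1: none → 0 synonymous.
Position 2: none → 0 synonymous.
Position 3: GGU, GGC, GGG → 3 synonymous.
Total: 0 + 0 + 3 = 3.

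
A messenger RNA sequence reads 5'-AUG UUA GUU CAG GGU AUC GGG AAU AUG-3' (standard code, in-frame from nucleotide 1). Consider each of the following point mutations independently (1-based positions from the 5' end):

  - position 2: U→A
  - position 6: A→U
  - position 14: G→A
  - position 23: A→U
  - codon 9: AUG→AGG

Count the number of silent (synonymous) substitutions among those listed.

0

Codon 1: AUG (Met) → AAG (Lys) — missense.
Codon 2: UUA (Leu) → UUU (Phe) — missense.
Codon 5: GGU (Gly) → GAU (Asp) — missense.
Codon 8: AAU (Asn) → AUU (Ile) — missense.
Codon 9: AUG (Met) → AGG (Arg) — missense.
Synonymous: 0 of 5.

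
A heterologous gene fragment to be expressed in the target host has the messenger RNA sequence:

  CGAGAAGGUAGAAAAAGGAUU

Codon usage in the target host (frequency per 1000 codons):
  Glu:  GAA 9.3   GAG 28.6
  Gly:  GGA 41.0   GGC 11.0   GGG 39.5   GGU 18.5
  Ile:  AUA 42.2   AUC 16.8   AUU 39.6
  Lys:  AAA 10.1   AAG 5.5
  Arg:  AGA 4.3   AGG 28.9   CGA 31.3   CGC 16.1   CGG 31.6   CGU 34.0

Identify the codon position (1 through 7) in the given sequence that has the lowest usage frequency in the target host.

Codon 1 CGA (Arg): 31.3 per 1000.
Codon 2 GAA (Glu): 9.3 per 1000.
Codon 3 GGU (Gly): 18.5 per 1000.
Codon 4 AGA (Arg): 4.3 per 1000.
Codon 5 AAA (Lys): 10.1 per 1000.
Codon 6 AGG (Arg): 28.9 per 1000.
Codon 7 AUU (Ile): 39.6 per 1000.
Lowest frequency is 4.3 at codon 4.

4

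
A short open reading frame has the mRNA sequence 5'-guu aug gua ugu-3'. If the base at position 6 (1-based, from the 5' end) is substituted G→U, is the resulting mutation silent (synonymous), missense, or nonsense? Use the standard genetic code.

missense

Position 6 falls in codon 2: AUG → Met.
After the substitution the codon is AUU → Ile.
Met ≠ Ile, so this is a missense mutation.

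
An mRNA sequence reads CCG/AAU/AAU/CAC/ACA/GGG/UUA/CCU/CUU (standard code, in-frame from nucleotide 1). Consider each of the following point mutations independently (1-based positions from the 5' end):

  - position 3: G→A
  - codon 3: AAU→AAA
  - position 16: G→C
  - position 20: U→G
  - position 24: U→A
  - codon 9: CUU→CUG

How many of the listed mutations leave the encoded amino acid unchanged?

Codon 1: CCG (Pro) → CCA (Pro) — synonymous.
Codon 3: AAU (Asn) → AAA (Lys) — missense.
Codon 6: GGG (Gly) → CGG (Arg) — missense.
Codon 7: UUA (Leu) → UGA (Stop) — nonsense.
Codon 8: CCU (Pro) → CCA (Pro) — synonymous.
Codon 9: CUU (Leu) → CUG (Leu) — synonymous.
Synonymous: 3 of 6.

3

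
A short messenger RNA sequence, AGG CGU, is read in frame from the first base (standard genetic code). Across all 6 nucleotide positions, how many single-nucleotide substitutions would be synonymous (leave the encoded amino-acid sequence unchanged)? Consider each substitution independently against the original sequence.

5

Codon 1 (AGG, Arg): 2 synonymous substitutions.
Codon 2 (CGU, Arg): 3 synonymous substitutions.
Total: 2 + 3 = 5.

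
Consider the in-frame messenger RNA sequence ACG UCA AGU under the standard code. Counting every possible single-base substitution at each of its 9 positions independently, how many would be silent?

Codon 1 (ACG, Thr): 3 synonymous substitutions.
Codon 2 (UCA, Ser): 3 synonymous substitutions.
Codon 3 (AGU, Ser): 1 synonymous substitution.
Total: 3 + 3 + 1 = 7.

7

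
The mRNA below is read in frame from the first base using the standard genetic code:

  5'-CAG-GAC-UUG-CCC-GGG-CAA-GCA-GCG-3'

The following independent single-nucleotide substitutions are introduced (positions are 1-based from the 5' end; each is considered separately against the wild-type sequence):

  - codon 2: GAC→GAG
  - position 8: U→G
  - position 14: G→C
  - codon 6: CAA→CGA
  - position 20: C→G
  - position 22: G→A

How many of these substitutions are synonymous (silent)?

0

Codon 2: GAC (Asp) → GAG (Glu) — missense.
Codon 3: UUG (Leu) → UGG (Trp) — missense.
Codon 5: GGG (Gly) → GCG (Ala) — missense.
Codon 6: CAA (Gln) → CGA (Arg) — missense.
Codon 7: GCA (Ala) → GGA (Gly) — missense.
Codon 8: GCG (Ala) → ACG (Thr) — missense.
Synonymous: 0 of 6.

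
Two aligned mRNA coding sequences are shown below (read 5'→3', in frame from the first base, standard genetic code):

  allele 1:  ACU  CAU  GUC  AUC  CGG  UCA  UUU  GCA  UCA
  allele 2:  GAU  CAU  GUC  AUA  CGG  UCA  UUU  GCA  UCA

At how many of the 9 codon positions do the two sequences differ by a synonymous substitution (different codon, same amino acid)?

Codon 1: ACU Thr / GAU Asp — nonsynonymous.
Codon 2: CAU His / CAU His — identical.
Codon 3: GUC Val / GUC Val — identical.
Codon 4: AUC Ile / AUA Ile — synonymous.
Codon 5: CGG Arg / CGG Arg — identical.
Codon 6: UCA Ser / UCA Ser — identical.
Codon 7: UUU Phe / UUU Phe — identical.
Codon 8: GCA Ala / GCA Ala — identical.
Codon 9: UCA Ser / UCA Ser — identical.
Synonymous differences: 1.

1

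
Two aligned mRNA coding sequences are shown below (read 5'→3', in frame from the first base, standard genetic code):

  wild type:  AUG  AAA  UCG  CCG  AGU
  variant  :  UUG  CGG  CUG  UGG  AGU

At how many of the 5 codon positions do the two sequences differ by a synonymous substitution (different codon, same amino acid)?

0

Codon 1: AUG Met / UUG Leu — nonsynonymous.
Codon 2: AAA Lys / CGG Arg — nonsynonymous.
Codon 3: UCG Ser / CUG Leu — nonsynonymous.
Codon 4: CCG Pro / UGG Trp — nonsynonymous.
Codon 5: AGU Ser / AGU Ser — identical.
Synonymous differences: 0.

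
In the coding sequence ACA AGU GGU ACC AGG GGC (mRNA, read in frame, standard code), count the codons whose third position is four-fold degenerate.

4

Codon 1 ACA (Thr): third position 4-fold.
Codon 2 AGU (Ser): third position 2-fold.
Codon 3 GGU (Gly): third position 4-fold.
Codon 4 ACC (Thr): third position 4-fold.
Codon 5 AGG (Arg): third position 2-fold.
Codon 6 GGC (Gly): third position 4-fold.
Four-fold degenerate third positions: 4.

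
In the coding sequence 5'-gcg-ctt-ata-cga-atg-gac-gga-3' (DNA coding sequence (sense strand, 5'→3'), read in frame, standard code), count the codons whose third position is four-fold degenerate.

Codon 1 GCG (Ala): third position 4-fold.
Codon 2 CTT (Leu): third position 4-fold.
Codon 3 ATA (Ile): third position 3-fold.
Codon 4 CGA (Arg): third position 4-fold.
Codon 5 ATG (Met): third position 1-fold.
Codon 6 GAC (Asp): third position 2-fold.
Codon 7 GGA (Gly): third position 4-fold.
Four-fold degenerate third positions: 4.

4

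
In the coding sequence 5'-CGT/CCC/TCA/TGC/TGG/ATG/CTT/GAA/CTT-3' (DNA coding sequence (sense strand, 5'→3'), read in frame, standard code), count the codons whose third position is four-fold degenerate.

Codon 1 CGT (Arg): third position 4-fold.
Codon 2 CCC (Pro): third position 4-fold.
Codon 3 TCA (Ser): third position 4-fold.
Codon 4 TGC (Cys): third position 2-fold.
Codon 5 TGG (Trp): third position 1-fold.
Codon 6 ATG (Met): third position 1-fold.
Codon 7 CTT (Leu): third position 4-fold.
Codon 8 GAA (Glu): third position 2-fold.
Codon 9 CTT (Leu): third position 4-fold.
Four-fold degenerate third positions: 5.

5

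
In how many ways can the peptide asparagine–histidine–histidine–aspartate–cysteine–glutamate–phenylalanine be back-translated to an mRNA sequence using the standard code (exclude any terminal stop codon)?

Asn: 2 codons.
His: 2 codons.
His: 2 codons.
Asp: 2 codons.
Cys: 2 codons.
Glu: 2 codons.
Phe: 2 codons.
2 × 2 × 2 × 2 × 2 × 2 × 2 = 128.

128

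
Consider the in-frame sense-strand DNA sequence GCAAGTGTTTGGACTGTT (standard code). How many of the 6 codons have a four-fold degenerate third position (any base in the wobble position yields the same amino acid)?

4

Codon 1 GCA (Ala): third position 4-fold.
Codon 2 AGT (Ser): third position 2-fold.
Codon 3 GTT (Val): third position 4-fold.
Codon 4 TGG (Trp): third position 1-fold.
Codon 5 ACT (Thr): third position 4-fold.
Codon 6 GTT (Val): third position 4-fold.
Four-fold degenerate third positions: 4.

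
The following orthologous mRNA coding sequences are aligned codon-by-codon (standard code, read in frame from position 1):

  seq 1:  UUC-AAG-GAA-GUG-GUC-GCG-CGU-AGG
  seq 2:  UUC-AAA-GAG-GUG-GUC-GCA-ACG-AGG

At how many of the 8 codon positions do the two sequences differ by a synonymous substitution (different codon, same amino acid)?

3

Codon 1: UUC Phe / UUC Phe — identical.
Codon 2: AAG Lys / AAA Lys — synonymous.
Codon 3: GAA Glu / GAG Glu — synonymous.
Codon 4: GUG Val / GUG Val — identical.
Codon 5: GUC Val / GUC Val — identical.
Codon 6: GCG Ala / GCA Ala — synonymous.
Codon 7: CGU Arg / ACG Thr — nonsynonymous.
Codon 8: AGG Arg / AGG Arg — identical.
Synonymous differences: 3.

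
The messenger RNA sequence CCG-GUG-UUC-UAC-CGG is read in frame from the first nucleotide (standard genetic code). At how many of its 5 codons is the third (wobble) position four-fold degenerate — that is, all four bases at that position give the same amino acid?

3

Codon 1 CCG (Pro): third position 4-fold.
Codon 2 GUG (Val): third position 4-fold.
Codon 3 UUC (Phe): third position 2-fold.
Codon 4 UAC (Tyr): third position 2-fold.
Codon 5 CGG (Arg): third position 4-fold.
Four-fold degenerate third positions: 3.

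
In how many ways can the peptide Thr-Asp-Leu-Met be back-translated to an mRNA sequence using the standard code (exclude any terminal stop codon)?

Thr: 4 codons.
Asp: 2 codons.
Leu: 6 codons.
Met: 1 codon.
4 × 2 × 6 × 1 = 48.

48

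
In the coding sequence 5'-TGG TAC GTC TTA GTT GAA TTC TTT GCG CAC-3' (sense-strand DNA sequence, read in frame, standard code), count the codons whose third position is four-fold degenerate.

Codon 1 TGG (Trp): third position 1-fold.
Codon 2 TAC (Tyr): third position 2-fold.
Codon 3 GTC (Val): third position 4-fold.
Codon 4 TTA (Leu): third position 2-fold.
Codon 5 GTT (Val): third position 4-fold.
Codon 6 GAA (Glu): third position 2-fold.
Codon 7 TTC (Phe): third position 2-fold.
Codon 8 TTT (Phe): third position 2-fold.
Codon 9 GCG (Ala): third position 4-fold.
Codon 10 CAC (His): third position 2-fold.
Four-fold degenerate third positions: 3.

3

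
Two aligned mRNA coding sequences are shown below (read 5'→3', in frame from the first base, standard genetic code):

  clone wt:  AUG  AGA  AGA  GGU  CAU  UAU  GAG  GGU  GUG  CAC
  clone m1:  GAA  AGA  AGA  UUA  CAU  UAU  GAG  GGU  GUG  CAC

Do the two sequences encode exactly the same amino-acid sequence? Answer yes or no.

no

Codon 1: AUG Met / GAA Glu — nonsynonymous.
Codon 2: AGA Arg / AGA Arg — identical.
Codon 3: AGA Arg / AGA Arg — identical.
Codon 4: GGU Gly / UUA Leu — nonsynonymous.
Codon 5: CAU His / CAU His — identical.
Codon 6: UAU Tyr / UAU Tyr — identical.
Codon 7: GAG Glu / GAG Glu — identical.
Codon 8: GGU Gly / GGU Gly — identical.
Codon 9: GUG Val / GUG Val — identical.
Codon 10: CAC His / CAC His — identical.
Nonsynonymous differences: 2 → different protein.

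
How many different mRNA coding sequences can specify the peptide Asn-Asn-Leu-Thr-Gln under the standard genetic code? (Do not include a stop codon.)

Asn: 2 codons.
Asn: 2 codons.
Leu: 6 codons.
Thr: 4 codons.
Gln: 2 codons.
2 × 2 × 6 × 4 × 2 = 192.

192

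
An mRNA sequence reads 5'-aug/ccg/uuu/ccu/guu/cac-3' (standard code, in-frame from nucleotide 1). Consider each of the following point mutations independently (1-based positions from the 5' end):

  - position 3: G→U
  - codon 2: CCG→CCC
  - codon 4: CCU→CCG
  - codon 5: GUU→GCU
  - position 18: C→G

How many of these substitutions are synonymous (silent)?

2

Codon 1: AUG (Met) → AUU (Ile) — missense.
Codon 2: CCG (Pro) → CCC (Pro) — synonymous.
Codon 4: CCU (Pro) → CCG (Pro) — synonymous.
Codon 5: GUU (Val) → GCU (Ala) — missense.
Codon 6: CAC (His) → CAG (Gln) — missense.
Synonymous: 2 of 5.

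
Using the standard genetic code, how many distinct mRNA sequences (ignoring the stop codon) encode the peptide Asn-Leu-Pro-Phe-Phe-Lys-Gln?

Asn: 2 codons.
Leu: 6 codons.
Pro: 4 codons.
Phe: 2 codons.
Phe: 2 codons.
Lys: 2 codons.
Gln: 2 codons.
2 × 6 × 4 × 2 × 2 × 2 × 2 = 768.

768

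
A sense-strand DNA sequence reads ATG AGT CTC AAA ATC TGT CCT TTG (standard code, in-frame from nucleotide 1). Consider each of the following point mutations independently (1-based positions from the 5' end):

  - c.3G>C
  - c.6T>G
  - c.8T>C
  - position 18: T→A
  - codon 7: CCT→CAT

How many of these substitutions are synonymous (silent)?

Codon 1: ATG (Met) → ATC (Ile) — missense.
Codon 2: AGT (Ser) → AGG (Arg) — missense.
Codon 3: CTC (Leu) → CCC (Pro) — missense.
Codon 6: TGT (Cys) → TGA (Stop) — nonsense.
Codon 7: CCT (Pro) → CAT (His) — missense.
Synonymous: 0 of 5.

0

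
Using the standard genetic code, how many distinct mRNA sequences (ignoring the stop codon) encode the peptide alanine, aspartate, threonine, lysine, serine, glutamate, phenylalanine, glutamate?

Ala: 4 codons.
Asp: 2 codons.
Thr: 4 codons.
Lys: 2 codons.
Ser: 6 codons.
Glu: 2 codons.
Phe: 2 codons.
Glu: 2 codons.
4 × 2 × 4 × 2 × 6 × 2 × 2 × 2 = 3072.

3072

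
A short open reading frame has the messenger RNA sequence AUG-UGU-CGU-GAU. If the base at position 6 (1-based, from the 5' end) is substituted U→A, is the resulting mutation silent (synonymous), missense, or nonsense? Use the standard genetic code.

nonsense

Position 6 falls in codon 2: UGU → Cys.
After the substitution the codon is UGA → Stop.
The new codon is a stop codon, so this is a nonsense mutation.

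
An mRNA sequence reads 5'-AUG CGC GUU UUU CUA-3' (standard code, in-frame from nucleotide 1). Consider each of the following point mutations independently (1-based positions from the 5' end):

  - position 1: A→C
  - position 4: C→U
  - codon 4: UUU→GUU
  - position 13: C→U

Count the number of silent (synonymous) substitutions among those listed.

1

Codon 1: AUG (Met) → CUG (Leu) — missense.
Codon 2: CGC (Arg) → UGC (Cys) — missense.
Codon 4: UUU (Phe) → GUU (Val) — missense.
Codon 5: CUA (Leu) → UUA (Leu) — synonymous.
Synonymous: 1 of 4.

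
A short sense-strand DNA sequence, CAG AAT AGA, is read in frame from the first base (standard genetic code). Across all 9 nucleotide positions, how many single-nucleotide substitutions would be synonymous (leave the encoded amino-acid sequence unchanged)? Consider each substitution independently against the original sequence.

4

Codon 1 (CAG, Gln): 1 synonymous substitution.
Codon 2 (AAT, Asn): 1 synonymous substitution.
Codon 3 (AGA, Arg): 2 synonymous substitutions.
Total: 1 + 1 + 2 = 4.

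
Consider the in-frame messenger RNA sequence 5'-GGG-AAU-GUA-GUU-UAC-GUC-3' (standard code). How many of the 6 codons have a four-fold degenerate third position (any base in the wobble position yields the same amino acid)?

4

Codon 1 GGG (Gly): third position 4-fold.
Codon 2 AAU (Asn): third position 2-fold.
Codon 3 GUA (Val): third position 4-fold.
Codon 4 GUU (Val): third position 4-fold.
Codon 5 UAC (Tyr): third position 2-fold.
Codon 6 GUC (Val): third position 4-fold.
Four-fold degenerate third positions: 4.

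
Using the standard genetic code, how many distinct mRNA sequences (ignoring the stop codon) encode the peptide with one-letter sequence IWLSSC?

1296

Ile: 3 codons.
Trp: 1 codon.
Leu: 6 codons.
Ser: 6 codons.
Ser: 6 codons.
Cys: 2 codons.
3 × 1 × 6 × 6 × 6 × 2 = 1296.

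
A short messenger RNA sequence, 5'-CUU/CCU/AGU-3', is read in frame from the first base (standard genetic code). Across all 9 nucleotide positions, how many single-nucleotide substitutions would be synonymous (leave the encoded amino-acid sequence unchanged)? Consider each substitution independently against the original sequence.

7

Codon 1 (CUU, Leu): 3 synonymous substitutions.
Codon 2 (CCU, Pro): 3 synonymous substitutions.
Codon 3 (AGU, Ser): 1 synonymous substitution.
Total: 3 + 3 + 1 = 7.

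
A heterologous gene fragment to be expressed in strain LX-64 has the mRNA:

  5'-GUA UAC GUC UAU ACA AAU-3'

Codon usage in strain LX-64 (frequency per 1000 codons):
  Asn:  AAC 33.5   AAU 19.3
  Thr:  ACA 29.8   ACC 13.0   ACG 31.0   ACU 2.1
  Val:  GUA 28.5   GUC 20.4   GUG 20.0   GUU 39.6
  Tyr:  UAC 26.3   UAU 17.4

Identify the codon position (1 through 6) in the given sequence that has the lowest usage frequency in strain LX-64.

4

Codon 1 GUA (Val): 28.5 per 1000.
Codon 2 UAC (Tyr): 26.3 per 1000.
Codon 3 GUC (Val): 20.4 per 1000.
Codon 4 UAU (Tyr): 17.4 per 1000.
Codon 5 ACA (Thr): 29.8 per 1000.
Codon 6 AAU (Asn): 19.3 per 1000.
Lowest frequency is 17.4 at codon 4.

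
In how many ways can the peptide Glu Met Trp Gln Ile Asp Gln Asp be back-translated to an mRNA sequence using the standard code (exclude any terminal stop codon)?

96

Glu: 2 codons.
Met: 1 codon.
Trp: 1 codon.
Gln: 2 codons.
Ile: 3 codons.
Asp: 2 codons.
Gln: 2 codons.
Asp: 2 codons.
2 × 1 × 1 × 2 × 3 × 2 × 2 × 2 = 96.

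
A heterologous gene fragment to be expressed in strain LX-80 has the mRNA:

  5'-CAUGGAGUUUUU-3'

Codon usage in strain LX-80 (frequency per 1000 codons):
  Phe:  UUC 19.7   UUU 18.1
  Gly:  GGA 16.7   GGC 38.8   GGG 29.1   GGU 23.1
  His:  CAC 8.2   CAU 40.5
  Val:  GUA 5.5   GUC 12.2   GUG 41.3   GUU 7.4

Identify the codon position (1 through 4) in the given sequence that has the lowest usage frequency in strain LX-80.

Codon 1 CAU (His): 40.5 per 1000.
Codon 2 GGA (Gly): 16.7 per 1000.
Codon 3 GUU (Val): 7.4 per 1000.
Codon 4 UUU (Phe): 18.1 per 1000.
Lowest frequency is 7.4 at codon 3.

3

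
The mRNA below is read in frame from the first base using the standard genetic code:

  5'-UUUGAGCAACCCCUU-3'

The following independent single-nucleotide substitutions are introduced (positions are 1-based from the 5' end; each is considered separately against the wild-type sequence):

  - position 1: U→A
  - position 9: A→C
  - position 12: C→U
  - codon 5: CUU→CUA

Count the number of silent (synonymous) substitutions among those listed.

2

Codon 1: UUU (Phe) → AUU (Ile) — missense.
Codon 3: CAA (Gln) → CAC (His) — missense.
Codon 4: CCC (Pro) → CCU (Pro) — synonymous.
Codon 5: CUU (Leu) → CUA (Leu) — synonymous.
Synonymous: 2 of 4.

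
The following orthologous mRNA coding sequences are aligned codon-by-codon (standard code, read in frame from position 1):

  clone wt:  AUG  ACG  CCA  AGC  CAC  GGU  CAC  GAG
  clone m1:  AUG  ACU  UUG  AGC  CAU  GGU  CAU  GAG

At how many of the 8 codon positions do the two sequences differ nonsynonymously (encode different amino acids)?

Codon 1: AUG Met / AUG Met — identical.
Codon 2: ACG Thr / ACU Thr — synonymous.
Codon 3: CCA Pro / UUG Leu — nonsynonymous.
Codon 4: AGC Ser / AGC Ser — identical.
Codon 5: CAC His / CAU His — synonymous.
Codon 6: GGU Gly / GGU Gly — identical.
Codon 7: CAC His / CAU His — synonymous.
Codon 8: GAG Glu / GAG Glu — identical.
Nonsynonymous differences: 1.

1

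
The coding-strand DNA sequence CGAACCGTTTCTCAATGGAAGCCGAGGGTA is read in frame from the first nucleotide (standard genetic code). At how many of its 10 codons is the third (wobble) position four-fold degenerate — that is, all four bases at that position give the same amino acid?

6

Codon 1 CGA (Arg): third position 4-fold.
Codon 2 ACC (Thr): third position 4-fold.
Codon 3 GTT (Val): third position 4-fold.
Codon 4 TCT (Ser): third position 4-fold.
Codon 5 CAA (Gln): third position 2-fold.
Codon 6 TGG (Trp): third position 1-fold.
Codon 7 AAG (Lys): third position 2-fold.
Codon 8 CCG (Pro): third position 4-fold.
Codon 9 AGG (Arg): third position 2-fold.
Codon 10 GTA (Val): third position 4-fold.
Four-fold degenerate third positions: 6.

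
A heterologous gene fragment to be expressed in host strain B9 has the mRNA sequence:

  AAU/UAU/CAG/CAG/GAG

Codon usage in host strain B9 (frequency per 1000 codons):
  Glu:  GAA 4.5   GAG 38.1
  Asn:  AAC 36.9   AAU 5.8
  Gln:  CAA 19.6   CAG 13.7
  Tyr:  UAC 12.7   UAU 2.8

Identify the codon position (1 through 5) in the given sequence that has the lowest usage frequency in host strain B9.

Codon 1 AAU (Asn): 5.8 per 1000.
Codon 2 UAU (Tyr): 2.8 per 1000.
Codon 3 CAG (Gln): 13.7 per 1000.
Codon 4 CAG (Gln): 13.7 per 1000.
Codon 5 GAG (Glu): 38.1 per 1000.
Lowest frequency is 2.8 at codon 2.

2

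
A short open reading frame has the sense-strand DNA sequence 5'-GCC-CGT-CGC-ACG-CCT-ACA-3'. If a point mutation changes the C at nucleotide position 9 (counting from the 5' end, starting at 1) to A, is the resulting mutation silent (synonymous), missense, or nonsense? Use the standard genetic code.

silent

Position 9 falls in codon 3: CGC → Arg.
After the substitution the codon is CGA → Arg.
Both encode Arg, so the change is synonymous.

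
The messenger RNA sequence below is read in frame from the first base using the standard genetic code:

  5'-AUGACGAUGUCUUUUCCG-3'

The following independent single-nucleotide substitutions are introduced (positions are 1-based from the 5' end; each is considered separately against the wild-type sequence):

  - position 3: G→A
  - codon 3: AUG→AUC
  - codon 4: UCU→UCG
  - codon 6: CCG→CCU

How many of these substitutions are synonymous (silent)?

Codon 1: AUG (Met) → AUA (Ile) — missense.
Codon 3: AUG (Met) → AUC (Ile) — missense.
Codon 4: UCU (Ser) → UCG (Ser) — synonymous.
Codon 6: CCG (Pro) → CCU (Pro) — synonymous.
Synonymous: 2 of 4.

2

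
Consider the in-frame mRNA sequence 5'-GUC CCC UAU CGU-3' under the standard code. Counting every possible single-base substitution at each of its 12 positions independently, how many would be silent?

10

Codon 1 (GUC, Val): 3 synonymous substitutions.
Codon 2 (CCC, Pro): 3 synonymous substitutions.
Codon 3 (UAU, Tyr): 1 synonymous substitution.
Codon 4 (CGU, Arg): 3 synonymous substitutions.
Total: 3 + 3 + 1 + 3 = 10.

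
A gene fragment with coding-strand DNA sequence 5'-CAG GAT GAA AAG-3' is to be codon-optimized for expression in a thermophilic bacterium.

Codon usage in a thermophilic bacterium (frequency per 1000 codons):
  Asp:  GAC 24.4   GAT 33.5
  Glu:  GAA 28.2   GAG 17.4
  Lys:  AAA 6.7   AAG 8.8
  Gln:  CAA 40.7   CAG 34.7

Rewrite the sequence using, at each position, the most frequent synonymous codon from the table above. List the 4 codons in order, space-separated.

CAA GAT GAA AAG

Codon 1 (Gln): best is CAA at 40.7.
Codon 2 (Asp): best is GAT at 33.5.
Codon 3 (Glu): best is GAA at 28.2.
Codon 4 (Lys): best is AAG at 8.8.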